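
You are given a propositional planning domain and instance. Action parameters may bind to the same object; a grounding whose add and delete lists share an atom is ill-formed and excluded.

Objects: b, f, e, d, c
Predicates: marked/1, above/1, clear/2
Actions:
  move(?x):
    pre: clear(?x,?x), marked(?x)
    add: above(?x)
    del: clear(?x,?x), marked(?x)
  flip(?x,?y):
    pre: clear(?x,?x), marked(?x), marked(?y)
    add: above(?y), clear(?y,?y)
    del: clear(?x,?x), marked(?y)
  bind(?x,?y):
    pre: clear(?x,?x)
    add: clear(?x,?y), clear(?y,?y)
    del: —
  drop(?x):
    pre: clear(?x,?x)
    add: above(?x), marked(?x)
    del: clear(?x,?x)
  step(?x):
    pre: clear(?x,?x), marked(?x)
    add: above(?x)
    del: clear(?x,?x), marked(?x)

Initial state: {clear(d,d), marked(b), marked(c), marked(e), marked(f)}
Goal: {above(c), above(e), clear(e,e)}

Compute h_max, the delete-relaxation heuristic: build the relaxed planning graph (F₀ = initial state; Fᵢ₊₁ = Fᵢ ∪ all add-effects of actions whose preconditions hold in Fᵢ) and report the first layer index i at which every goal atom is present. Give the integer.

F0 = init (5 atoms)
F1 = F0 ∪ {above(d), clear(b,b), clear(c,c), clear(d,b), clear(d,c), clear(d,e), clear(d,f), clear(e,e), clear(f,f), marked(d)}  (15 atoms)
F2 = F1 ∪ {above(b), above(c), above(e), above(f), clear(b,c), clear(b,d), clear(b,e), clear(b,f), clear(c,b), clear(c,d), clear(c,e), clear(c,f), clear(e,b), clear(e,c), clear(e,d), clear(e,f), clear(f,b), clear(f,c), clear(f,d), clear(f,e)}  (35 atoms)
goal ⊆ F2  ⇒  h_max = 2

2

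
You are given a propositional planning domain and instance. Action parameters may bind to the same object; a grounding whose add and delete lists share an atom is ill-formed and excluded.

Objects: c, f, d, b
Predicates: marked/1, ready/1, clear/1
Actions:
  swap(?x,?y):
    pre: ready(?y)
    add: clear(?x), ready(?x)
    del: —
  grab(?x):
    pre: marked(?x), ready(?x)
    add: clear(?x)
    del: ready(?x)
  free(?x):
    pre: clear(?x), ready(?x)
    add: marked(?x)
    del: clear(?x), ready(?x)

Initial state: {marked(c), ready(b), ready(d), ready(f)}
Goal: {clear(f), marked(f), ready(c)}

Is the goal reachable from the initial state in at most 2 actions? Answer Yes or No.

No

1. swap(c,f)  →  {clear(c), marked(c), ready(b), ready(c), ready(d), ready(f)}
2. swap(f,c)  →  {clear(c), clear(f), marked(c), ready(b), ready(c), ready(d), ready(f)}
3. free(f)  →  {clear(c), marked(c), marked(f), ready(b), ready(c), ready(d)}
4. swap(f,c)  →  {clear(c), clear(f), marked(c), marked(f), ready(b), ready(c), ready(d), ready(f)}
optimal plan length = 4; 4 > 2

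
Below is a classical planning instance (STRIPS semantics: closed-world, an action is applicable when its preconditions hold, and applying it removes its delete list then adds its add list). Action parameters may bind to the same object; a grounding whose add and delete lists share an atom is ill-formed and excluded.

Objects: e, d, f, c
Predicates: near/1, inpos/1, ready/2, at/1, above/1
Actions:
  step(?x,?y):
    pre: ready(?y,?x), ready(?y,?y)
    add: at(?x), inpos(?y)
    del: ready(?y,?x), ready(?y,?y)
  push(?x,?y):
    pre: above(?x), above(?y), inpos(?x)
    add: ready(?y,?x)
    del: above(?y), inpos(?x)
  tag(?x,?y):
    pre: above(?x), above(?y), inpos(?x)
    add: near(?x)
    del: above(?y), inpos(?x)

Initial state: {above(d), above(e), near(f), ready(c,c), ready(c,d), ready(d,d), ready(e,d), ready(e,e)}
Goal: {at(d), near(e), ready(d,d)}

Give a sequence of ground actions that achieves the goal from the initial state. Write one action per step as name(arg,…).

step(d,e); tag(e,e)

1. step(d,e)  →  {above(d), above(e), at(d), inpos(e), near(f), ready(c,c), ready(c,d), ready(d,d)}
2. tag(e,e)  →  {above(d), at(d), near(e), near(f), ready(c,c), ready(c,d), ready(d,d)}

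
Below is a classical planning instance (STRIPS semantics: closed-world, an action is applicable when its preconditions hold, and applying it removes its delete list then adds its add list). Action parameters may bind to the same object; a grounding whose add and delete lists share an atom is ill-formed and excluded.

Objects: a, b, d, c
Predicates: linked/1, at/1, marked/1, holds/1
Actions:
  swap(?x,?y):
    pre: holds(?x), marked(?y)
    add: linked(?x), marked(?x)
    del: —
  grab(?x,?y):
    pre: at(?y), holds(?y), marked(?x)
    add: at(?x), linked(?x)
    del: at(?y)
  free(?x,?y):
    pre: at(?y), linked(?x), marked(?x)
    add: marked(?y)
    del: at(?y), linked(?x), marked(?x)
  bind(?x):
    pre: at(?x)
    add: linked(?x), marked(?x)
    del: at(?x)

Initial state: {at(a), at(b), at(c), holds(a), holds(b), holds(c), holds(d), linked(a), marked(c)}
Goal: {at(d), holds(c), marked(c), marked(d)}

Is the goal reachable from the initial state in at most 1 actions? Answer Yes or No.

1. swap(d,c)  →  {at(a), at(b), at(c), holds(a), holds(b), holds(c), holds(d), linked(a), linked(d), marked(c), marked(d)}
2. grab(d,a)  →  {at(b), at(c), at(d), holds(a), holds(b), holds(c), holds(d), linked(a), linked(d), marked(c), marked(d)}
optimal plan length = 2; 2 > 1

No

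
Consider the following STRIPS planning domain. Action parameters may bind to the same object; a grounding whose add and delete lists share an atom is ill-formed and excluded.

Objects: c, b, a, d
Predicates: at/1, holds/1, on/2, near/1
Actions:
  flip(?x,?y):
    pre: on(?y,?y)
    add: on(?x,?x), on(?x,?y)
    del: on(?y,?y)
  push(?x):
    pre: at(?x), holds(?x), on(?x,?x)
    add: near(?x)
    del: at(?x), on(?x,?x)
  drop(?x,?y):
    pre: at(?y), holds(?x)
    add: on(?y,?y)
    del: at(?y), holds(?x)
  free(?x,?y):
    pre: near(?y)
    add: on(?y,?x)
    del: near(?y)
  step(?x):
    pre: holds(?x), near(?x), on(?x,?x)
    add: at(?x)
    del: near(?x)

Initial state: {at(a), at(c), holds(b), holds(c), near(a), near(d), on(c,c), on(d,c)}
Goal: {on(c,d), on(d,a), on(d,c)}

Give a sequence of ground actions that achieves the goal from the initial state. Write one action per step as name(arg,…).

flip(a,c); flip(d,a); flip(c,d)

1. flip(a,c)  →  {at(a), at(c), holds(b), holds(c), near(a), near(d), on(a,a), on(a,c), on(d,c)}
2. flip(d,a)  →  {at(a), at(c), holds(b), holds(c), near(a), near(d), on(a,c), on(d,a), on(d,c), on(d,d)}
3. flip(c,d)  →  {at(a), at(c), holds(b), holds(c), near(a), near(d), on(a,c), on(c,c), on(c,d), on(d,a), on(d,c)}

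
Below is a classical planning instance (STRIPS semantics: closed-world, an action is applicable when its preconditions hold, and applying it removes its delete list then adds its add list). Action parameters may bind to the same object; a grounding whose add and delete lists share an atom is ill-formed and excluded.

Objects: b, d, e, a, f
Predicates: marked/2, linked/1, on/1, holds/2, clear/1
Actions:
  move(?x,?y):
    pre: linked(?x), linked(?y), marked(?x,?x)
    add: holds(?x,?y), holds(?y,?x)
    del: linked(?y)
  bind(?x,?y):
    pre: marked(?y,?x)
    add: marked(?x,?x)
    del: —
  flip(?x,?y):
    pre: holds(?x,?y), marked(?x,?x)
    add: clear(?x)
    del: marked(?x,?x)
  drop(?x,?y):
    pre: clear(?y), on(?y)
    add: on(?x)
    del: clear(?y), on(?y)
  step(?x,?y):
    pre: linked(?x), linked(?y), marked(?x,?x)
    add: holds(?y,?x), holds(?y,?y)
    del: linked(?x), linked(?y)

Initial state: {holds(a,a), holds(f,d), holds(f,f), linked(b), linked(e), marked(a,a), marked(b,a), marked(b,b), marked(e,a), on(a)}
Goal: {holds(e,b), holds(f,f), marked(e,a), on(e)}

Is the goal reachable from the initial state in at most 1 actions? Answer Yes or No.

1. move(b,e)  →  {holds(a,a), holds(b,e), holds(e,b), holds(f,d), holds(f,f), linked(b), marked(a,a), marked(b,a), marked(b,b), marked(e,a), on(a)}
2. flip(a,a)  →  {clear(a), holds(a,a), holds(b,e), holds(e,b), holds(f,d), holds(f,f), linked(b), marked(b,a), marked(b,b), marked(e,a), on(a)}
3. drop(e,a)  →  {holds(a,a), holds(b,e), holds(e,b), holds(f,d), holds(f,f), linked(b), marked(b,a), marked(b,b), marked(e,a), on(e)}
optimal plan length = 3; 3 > 1

No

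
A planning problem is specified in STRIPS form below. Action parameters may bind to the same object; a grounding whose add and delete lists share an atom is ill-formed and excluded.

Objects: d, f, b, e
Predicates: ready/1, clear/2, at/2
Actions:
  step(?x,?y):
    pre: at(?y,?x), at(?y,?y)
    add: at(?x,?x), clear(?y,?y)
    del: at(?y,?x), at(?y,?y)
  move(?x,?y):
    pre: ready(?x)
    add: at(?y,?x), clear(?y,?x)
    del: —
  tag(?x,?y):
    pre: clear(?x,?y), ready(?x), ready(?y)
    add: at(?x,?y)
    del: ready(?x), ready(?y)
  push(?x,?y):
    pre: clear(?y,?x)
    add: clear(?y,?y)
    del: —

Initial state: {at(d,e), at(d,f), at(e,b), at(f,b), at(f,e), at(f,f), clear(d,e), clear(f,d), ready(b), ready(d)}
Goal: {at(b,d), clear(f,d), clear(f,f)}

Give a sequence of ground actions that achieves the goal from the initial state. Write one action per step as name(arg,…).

1. step(b,f)  →  {at(b,b), at(d,e), at(d,f), at(e,b), at(f,e), clear(d,e), clear(f,d), clear(f,f), ready(b), ready(d)}
2. move(d,b)  →  {at(b,b), at(b,d), at(d,e), at(d,f), at(e,b), at(f,e), clear(b,d), clear(d,e), clear(f,d), clear(f,f), ready(b), ready(d)}

step(b,f); move(d,b)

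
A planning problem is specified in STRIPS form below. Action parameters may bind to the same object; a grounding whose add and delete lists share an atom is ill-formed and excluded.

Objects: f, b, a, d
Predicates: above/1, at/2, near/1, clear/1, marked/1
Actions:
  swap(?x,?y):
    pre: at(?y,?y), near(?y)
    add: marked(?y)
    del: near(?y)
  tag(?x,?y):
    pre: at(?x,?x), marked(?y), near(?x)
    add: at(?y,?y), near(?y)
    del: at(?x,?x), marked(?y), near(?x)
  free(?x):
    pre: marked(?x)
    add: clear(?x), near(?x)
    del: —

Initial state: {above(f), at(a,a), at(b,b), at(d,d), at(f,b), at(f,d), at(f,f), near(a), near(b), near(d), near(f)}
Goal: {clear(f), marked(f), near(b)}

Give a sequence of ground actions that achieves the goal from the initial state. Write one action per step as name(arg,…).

1. swap(f,f)  →  {above(f), at(a,a), at(b,b), at(d,d), at(f,b), at(f,d), at(f,f), marked(f), near(a), near(b), near(d)}
2. free(f)  →  {above(f), at(a,a), at(b,b), at(d,d), at(f,b), at(f,d), at(f,f), clear(f), marked(f), near(a), near(b), near(d), near(f)}

swap(f,f); free(f)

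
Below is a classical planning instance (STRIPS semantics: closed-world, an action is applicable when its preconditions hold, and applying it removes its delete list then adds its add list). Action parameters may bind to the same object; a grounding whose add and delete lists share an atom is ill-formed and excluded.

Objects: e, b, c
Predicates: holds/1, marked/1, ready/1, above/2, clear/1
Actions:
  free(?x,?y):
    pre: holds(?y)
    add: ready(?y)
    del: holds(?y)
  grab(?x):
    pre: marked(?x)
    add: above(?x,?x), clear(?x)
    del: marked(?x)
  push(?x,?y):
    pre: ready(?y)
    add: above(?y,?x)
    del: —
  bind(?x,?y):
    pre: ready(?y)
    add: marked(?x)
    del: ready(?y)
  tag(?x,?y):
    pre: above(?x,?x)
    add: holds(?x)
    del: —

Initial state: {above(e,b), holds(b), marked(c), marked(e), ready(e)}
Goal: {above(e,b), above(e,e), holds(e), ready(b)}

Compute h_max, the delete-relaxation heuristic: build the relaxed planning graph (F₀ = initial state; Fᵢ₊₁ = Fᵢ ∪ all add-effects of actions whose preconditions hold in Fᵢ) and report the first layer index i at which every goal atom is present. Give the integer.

2

F0 = init (5 atoms)
F1 = F0 ∪ {above(c,c), above(e,c), above(e,e), clear(c), clear(e), marked(b), ready(b)}  (12 atoms)
F2 = F1 ∪ {above(b,b), above(b,c), above(b,e), clear(b), holds(c), holds(e)}  (18 atoms)
goal ⊆ F2  ⇒  h_max = 2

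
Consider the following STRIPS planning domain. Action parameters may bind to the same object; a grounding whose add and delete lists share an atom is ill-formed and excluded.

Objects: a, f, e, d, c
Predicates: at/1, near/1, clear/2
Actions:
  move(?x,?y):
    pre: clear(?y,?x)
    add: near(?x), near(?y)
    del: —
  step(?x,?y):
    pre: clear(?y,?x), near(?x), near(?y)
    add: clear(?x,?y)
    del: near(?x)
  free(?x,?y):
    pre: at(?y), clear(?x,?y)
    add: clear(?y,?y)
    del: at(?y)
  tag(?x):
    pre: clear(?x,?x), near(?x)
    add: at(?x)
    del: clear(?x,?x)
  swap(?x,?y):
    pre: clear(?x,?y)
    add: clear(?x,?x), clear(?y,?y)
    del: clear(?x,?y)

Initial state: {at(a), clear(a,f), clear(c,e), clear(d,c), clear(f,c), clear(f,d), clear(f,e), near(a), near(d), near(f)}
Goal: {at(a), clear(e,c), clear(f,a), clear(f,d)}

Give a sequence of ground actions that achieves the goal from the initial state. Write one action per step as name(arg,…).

1. move(e,c)  →  {at(a), clear(a,f), clear(c,e), clear(d,c), clear(f,c), clear(f,d), clear(f,e), near(a), near(c), near(d), near(e), near(f)}
2. step(f,a)  →  {at(a), clear(a,f), clear(c,e), clear(d,c), clear(f,a), clear(f,c), clear(f,d), clear(f,e), near(a), near(c), near(d), near(e)}
3. step(e,c)  →  {at(a), clear(a,f), clear(c,e), clear(d,c), clear(e,c), clear(f,a), clear(f,c), clear(f,d), clear(f,e), near(a), near(c), near(d)}

move(e,c); step(f,a); step(e,c)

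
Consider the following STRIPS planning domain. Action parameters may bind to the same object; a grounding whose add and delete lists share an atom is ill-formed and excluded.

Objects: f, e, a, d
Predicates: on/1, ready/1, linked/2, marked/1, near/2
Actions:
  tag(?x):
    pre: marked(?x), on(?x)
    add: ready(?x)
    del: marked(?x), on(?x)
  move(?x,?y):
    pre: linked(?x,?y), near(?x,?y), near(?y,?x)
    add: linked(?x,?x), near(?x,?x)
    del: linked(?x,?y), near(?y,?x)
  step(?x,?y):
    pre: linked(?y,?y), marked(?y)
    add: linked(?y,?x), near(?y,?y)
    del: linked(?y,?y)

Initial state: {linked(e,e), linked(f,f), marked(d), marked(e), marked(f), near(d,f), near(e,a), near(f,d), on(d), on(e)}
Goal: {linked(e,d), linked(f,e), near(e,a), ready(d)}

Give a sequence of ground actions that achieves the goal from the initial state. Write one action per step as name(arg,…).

tag(d); step(e,f); step(d,e)

1. tag(d)  →  {linked(e,e), linked(f,f), marked(e), marked(f), near(d,f), near(e,a), near(f,d), on(e), ready(d)}
2. step(e,f)  →  {linked(e,e), linked(f,e), marked(e), marked(f), near(d,f), near(e,a), near(f,d), near(f,f), on(e), ready(d)}
3. step(d,e)  →  {linked(e,d), linked(f,e), marked(e), marked(f), near(d,f), near(e,a), near(e,e), near(f,d), near(f,f), on(e), ready(d)}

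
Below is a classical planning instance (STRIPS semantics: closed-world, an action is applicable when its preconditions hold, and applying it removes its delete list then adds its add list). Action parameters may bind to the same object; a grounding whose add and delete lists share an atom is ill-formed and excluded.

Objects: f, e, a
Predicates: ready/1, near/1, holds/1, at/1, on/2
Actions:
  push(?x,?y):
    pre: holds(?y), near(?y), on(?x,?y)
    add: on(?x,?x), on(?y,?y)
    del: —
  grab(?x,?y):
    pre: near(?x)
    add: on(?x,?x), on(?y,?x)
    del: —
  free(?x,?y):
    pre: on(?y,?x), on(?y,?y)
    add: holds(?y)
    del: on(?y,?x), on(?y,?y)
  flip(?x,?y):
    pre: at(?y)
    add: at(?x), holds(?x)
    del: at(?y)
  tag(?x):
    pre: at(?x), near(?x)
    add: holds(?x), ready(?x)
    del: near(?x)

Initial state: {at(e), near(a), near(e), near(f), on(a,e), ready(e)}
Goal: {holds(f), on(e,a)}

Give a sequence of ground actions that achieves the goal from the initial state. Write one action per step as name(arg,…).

grab(a,e); flip(f,e)

1. grab(a,e)  →  {at(e), near(a), near(e), near(f), on(a,a), on(a,e), on(e,a), ready(e)}
2. flip(f,e)  →  {at(f), holds(f), near(a), near(e), near(f), on(a,a), on(a,e), on(e,a), ready(e)}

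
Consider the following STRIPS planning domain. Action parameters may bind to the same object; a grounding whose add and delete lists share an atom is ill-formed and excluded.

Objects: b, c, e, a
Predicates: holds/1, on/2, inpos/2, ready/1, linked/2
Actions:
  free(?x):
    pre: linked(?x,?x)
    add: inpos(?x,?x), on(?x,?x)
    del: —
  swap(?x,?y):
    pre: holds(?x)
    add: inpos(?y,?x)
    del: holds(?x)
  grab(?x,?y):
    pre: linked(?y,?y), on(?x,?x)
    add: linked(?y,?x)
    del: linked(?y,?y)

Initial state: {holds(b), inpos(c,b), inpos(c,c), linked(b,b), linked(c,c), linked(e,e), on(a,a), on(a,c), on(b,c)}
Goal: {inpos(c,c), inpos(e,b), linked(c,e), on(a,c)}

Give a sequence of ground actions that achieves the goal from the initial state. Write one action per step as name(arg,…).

free(e); swap(b,e); grab(e,c)

1. free(e)  →  {holds(b), inpos(c,b), inpos(c,c), inpos(e,e), linked(b,b), linked(c,c), linked(e,e), on(a,a), on(a,c), on(b,c), on(e,e)}
2. swap(b,e)  →  {inpos(c,b), inpos(c,c), inpos(e,b), inpos(e,e), linked(b,b), linked(c,c), linked(e,e), on(a,a), on(a,c), on(b,c), on(e,e)}
3. grab(e,c)  →  {inpos(c,b), inpos(c,c), inpos(e,b), inpos(e,e), linked(b,b), linked(c,e), linked(e,e), on(a,a), on(a,c), on(b,c), on(e,e)}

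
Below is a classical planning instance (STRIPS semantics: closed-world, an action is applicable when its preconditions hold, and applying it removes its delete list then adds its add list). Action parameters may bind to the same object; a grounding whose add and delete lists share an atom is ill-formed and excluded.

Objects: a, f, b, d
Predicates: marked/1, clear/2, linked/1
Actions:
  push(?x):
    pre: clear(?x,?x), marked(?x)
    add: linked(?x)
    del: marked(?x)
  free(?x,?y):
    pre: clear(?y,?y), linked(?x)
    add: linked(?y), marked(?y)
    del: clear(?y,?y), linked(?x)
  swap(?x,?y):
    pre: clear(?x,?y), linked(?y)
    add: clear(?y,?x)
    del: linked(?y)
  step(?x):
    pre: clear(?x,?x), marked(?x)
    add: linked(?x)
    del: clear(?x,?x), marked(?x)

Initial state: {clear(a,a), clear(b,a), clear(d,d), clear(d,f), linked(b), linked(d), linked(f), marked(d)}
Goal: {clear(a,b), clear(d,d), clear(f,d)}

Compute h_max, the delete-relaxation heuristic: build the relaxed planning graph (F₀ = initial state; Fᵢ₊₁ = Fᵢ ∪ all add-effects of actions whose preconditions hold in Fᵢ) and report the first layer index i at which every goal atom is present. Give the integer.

F0 = init (8 atoms)
F1 = F0 ∪ {clear(f,d), linked(a), marked(a)}  (11 atoms)
F2 = F1 ∪ {clear(a,b)}  (12 atoms)
goal ⊆ F2  ⇒  h_max = 2

2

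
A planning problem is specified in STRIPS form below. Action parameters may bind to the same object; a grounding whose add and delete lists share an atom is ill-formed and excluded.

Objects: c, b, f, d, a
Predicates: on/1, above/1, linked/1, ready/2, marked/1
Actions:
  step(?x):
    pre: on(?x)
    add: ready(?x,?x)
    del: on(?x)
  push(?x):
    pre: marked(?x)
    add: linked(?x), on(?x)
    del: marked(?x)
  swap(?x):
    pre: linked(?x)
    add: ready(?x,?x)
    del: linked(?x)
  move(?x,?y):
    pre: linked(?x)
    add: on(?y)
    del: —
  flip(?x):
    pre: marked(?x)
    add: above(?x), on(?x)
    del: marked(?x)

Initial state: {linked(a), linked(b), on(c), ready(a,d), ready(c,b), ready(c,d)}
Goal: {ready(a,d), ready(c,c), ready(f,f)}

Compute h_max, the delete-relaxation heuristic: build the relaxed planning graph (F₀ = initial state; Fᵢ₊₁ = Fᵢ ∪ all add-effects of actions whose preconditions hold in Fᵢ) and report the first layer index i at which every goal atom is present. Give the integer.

F0 = init (6 atoms)
F1 = F0 ∪ {on(a), on(b), on(d), on(f), ready(a,a), ready(b,b), ready(c,c)}  (13 atoms)
F2 = F1 ∪ {ready(d,d), ready(f,f)}  (15 atoms)
goal ⊆ F2  ⇒  h_max = 2

2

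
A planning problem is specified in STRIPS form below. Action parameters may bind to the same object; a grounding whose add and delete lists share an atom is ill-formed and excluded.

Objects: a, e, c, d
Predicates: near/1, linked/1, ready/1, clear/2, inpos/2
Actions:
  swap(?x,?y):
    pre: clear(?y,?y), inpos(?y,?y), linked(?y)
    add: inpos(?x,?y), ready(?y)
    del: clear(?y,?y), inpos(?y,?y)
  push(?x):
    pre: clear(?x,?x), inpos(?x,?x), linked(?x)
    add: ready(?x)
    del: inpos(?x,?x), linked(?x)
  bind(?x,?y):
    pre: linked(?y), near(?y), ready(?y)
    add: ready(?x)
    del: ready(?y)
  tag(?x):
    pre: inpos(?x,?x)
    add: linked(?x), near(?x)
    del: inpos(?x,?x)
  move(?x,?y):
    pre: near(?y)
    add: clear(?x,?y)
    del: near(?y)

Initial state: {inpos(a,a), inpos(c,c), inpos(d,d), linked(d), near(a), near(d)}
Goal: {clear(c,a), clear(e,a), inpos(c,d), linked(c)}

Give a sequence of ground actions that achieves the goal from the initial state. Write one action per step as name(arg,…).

1. tag(c)  →  {inpos(a,a), inpos(d,d), linked(c), linked(d), near(a), near(c), near(d)}
2. move(e,a)  →  {clear(e,a), inpos(a,a), inpos(d,d), linked(c), linked(d), near(c), near(d)}
3. tag(a)  →  {clear(e,a), inpos(d,d), linked(a), linked(c), linked(d), near(a), near(c), near(d)}
4. move(c,a)  →  {clear(c,a), clear(e,a), inpos(d,d), linked(a), linked(c), linked(d), near(c), near(d)}
5. move(d,d)  →  {clear(c,a), clear(d,d), clear(e,a), inpos(d,d), linked(a), linked(c), linked(d), near(c)}
6. swap(c,d)  →  {clear(c,a), clear(e,a), inpos(c,d), linked(a), linked(c), linked(d), near(c), ready(d)}

tag(c); move(e,a); tag(a); move(c,a); move(d,d); swap(c,d)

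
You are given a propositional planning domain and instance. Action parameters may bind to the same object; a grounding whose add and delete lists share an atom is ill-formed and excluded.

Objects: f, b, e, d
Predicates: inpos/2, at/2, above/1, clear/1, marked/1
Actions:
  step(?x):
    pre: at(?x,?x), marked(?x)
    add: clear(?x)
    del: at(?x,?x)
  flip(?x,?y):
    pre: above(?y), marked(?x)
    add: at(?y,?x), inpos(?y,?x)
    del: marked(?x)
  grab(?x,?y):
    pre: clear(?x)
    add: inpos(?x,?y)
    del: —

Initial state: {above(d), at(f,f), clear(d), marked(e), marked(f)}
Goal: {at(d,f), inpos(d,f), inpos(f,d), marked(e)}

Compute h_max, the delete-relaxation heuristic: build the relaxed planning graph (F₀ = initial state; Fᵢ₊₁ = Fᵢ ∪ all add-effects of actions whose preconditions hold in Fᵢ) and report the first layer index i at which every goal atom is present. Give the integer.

2

F0 = init (5 atoms)
F1 = F0 ∪ {at(d,e), at(d,f), clear(f), inpos(d,b), inpos(d,d), inpos(d,e), inpos(d,f)}  (12 atoms)
F2 = F1 ∪ {inpos(f,b), inpos(f,d), inpos(f,e), inpos(f,f)}  (16 atoms)
goal ⊆ F2  ⇒  h_max = 2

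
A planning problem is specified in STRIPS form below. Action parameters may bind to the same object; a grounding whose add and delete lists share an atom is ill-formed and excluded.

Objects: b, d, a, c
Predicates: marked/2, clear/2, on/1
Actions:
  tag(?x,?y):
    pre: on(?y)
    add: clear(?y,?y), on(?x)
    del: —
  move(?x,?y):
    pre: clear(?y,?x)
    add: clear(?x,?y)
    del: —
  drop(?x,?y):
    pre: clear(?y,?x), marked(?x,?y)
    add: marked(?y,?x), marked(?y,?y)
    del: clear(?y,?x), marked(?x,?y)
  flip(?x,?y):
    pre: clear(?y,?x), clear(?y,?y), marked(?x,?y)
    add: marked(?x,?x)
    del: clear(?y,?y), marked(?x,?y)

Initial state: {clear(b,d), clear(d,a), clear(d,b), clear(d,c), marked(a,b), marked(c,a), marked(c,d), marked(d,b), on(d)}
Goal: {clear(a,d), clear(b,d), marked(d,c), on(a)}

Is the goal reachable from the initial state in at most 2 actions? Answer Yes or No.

1. tag(a,d)  →  {clear(b,d), clear(d,a), clear(d,b), clear(d,c), clear(d,d), marked(a,b), marked(c,a), marked(c,d), marked(d,b), on(a), on(d)}
2. move(a,d)  →  {clear(a,d), clear(b,d), clear(d,a), clear(d,b), clear(d,c), clear(d,d), marked(a,b), marked(c,a), marked(c,d), marked(d,b), on(a), on(d)}
3. drop(c,d)  →  {clear(a,d), clear(b,d), clear(d,a), clear(d,b), clear(d,d), marked(a,b), marked(c,a), marked(d,b), marked(d,c), marked(d,d), on(a), on(d)}
optimal plan length = 3; 3 > 2

No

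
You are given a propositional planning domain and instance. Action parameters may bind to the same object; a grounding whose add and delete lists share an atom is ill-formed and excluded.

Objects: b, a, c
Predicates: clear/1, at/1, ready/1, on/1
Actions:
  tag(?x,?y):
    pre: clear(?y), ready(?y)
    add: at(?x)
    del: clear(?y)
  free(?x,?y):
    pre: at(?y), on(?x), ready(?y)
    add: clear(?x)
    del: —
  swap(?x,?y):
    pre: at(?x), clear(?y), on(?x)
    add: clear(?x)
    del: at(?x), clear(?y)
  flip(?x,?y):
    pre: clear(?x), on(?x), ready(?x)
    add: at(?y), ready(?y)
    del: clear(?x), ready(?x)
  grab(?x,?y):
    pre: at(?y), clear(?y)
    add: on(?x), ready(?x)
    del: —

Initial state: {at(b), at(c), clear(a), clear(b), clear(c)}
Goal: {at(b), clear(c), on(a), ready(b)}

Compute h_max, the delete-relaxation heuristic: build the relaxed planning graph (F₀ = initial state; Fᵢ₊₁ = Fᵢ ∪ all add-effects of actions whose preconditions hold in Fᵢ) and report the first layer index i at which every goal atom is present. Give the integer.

1

F0 = init (5 atoms)
F1 = F0 ∪ {on(a), on(b), on(c), ready(a), ready(b), ready(c)}  (11 atoms)
goal ⊆ F1  ⇒  h_max = 1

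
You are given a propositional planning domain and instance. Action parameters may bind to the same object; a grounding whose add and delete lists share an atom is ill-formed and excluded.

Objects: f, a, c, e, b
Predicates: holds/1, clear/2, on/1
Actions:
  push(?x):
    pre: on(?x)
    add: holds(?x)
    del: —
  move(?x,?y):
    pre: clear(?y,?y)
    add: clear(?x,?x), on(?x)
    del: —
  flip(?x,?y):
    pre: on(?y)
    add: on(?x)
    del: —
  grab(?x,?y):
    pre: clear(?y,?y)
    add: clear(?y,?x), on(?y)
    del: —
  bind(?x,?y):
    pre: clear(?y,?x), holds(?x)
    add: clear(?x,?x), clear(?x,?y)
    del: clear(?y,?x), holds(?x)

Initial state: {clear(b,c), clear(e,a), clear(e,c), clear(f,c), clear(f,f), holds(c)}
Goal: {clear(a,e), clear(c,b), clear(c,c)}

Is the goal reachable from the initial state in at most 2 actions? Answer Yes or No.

1. move(a,f)  →  {clear(a,a), clear(b,c), clear(e,a), clear(e,c), clear(f,c), clear(f,f), holds(c), on(a)}
2. grab(e,a)  →  {clear(a,a), clear(a,e), clear(b,c), clear(e,a), clear(e,c), clear(f,c), clear(f,f), holds(c), on(a)}
3. bind(c,b)  →  {clear(a,a), clear(a,e), clear(c,b), clear(c,c), clear(e,a), clear(e,c), clear(f,c), clear(f,f), on(a)}
optimal plan length = 3; 3 > 2

No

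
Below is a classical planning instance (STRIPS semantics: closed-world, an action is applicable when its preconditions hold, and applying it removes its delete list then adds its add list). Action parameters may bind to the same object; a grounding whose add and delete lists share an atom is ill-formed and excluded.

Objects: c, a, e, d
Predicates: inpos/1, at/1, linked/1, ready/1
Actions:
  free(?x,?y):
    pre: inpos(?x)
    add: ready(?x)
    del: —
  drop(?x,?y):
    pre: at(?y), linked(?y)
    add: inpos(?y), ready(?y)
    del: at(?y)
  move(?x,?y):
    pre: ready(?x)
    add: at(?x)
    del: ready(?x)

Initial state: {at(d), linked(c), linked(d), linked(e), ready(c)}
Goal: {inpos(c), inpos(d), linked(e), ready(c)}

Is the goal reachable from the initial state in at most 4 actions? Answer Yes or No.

Yes

1. drop(c,d)  →  {inpos(d), linked(c), linked(d), linked(e), ready(c), ready(d)}
2. move(c,c)  →  {at(c), inpos(d), linked(c), linked(d), linked(e), ready(d)}
3. drop(c,c)  →  {inpos(c), inpos(d), linked(c), linked(d), linked(e), ready(c), ready(d)}
optimal plan length = 3; 3 ≤ 4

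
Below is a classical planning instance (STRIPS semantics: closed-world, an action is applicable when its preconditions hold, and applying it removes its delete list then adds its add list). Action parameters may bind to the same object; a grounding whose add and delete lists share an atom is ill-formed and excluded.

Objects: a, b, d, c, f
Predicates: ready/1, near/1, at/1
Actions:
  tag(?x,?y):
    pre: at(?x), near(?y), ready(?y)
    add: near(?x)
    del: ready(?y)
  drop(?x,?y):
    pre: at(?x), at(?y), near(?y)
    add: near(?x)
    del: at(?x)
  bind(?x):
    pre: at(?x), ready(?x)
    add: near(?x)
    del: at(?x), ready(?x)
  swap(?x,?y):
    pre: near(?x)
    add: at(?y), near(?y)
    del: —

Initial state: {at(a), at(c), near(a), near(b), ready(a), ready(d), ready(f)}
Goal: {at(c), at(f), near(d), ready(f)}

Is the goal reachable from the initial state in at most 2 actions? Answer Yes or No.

Yes

1. swap(a,d)  →  {at(a), at(c), at(d), near(a), near(b), near(d), ready(a), ready(d), ready(f)}
2. swap(a,f)  →  {at(a), at(c), at(d), at(f), near(a), near(b), near(d), near(f), ready(a), ready(d), ready(f)}
optimal plan length = 2; 2 ≤ 2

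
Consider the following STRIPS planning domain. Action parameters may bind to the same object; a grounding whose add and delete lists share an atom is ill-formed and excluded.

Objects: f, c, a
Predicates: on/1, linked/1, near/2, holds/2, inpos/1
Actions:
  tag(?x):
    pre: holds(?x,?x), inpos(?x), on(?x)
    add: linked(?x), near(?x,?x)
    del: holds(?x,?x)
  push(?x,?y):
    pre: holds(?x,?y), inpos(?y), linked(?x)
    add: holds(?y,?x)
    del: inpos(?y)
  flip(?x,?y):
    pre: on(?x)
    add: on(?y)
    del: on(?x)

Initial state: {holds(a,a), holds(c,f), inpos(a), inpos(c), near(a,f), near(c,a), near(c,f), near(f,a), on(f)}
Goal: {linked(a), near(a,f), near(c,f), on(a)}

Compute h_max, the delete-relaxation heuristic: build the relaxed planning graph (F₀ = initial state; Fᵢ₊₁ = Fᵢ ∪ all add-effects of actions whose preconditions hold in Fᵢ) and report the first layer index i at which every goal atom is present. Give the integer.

F0 = init (9 atoms)
F1 = F0 ∪ {on(a), on(c)}  (11 atoms)
F2 = F1 ∪ {linked(a), near(a,a)}  (13 atoms)
goal ⊆ F2  ⇒  h_max = 2

2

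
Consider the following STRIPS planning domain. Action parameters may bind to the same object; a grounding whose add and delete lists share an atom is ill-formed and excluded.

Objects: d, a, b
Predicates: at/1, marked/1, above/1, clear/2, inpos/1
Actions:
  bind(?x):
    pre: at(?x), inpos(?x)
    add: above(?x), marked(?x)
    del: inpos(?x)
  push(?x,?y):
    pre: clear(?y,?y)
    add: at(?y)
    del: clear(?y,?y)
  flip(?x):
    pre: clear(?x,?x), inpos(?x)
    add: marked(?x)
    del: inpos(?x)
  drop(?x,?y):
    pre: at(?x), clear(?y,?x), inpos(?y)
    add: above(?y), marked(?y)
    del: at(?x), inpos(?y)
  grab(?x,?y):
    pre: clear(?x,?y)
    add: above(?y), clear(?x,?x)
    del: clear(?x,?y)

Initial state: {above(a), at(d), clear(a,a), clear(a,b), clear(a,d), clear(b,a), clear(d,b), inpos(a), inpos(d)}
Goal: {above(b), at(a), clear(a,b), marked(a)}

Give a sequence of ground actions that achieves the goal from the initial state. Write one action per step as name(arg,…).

push(d,a); bind(a); grab(d,b)

1. push(d,a)  →  {above(a), at(a), at(d), clear(a,b), clear(a,d), clear(b,a), clear(d,b), inpos(a), inpos(d)}
2. bind(a)  →  {above(a), at(a), at(d), clear(a,b), clear(a,d), clear(b,a), clear(d,b), inpos(d), marked(a)}
3. grab(d,b)  →  {above(a), above(b), at(a), at(d), clear(a,b), clear(a,d), clear(b,a), clear(d,d), inpos(d), marked(a)}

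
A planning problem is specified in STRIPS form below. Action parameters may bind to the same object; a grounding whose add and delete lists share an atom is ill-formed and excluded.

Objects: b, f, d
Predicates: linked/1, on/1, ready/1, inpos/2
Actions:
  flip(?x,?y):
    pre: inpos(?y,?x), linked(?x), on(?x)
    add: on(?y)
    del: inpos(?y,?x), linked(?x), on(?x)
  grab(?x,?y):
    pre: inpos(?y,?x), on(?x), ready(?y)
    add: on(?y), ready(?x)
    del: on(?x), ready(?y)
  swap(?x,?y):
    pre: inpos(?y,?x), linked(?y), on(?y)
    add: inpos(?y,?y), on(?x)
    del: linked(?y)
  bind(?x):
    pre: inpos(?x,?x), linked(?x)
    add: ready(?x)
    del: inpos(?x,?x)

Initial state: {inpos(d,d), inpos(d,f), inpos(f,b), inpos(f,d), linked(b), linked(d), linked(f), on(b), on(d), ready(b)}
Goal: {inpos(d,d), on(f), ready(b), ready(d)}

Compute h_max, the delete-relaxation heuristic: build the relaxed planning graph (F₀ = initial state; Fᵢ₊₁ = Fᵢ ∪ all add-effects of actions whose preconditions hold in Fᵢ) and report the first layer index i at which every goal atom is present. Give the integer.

1

F0 = init (10 atoms)
F1 = F0 ∪ {on(f), ready(d)}  (12 atoms)
goal ⊆ F1  ⇒  h_max = 1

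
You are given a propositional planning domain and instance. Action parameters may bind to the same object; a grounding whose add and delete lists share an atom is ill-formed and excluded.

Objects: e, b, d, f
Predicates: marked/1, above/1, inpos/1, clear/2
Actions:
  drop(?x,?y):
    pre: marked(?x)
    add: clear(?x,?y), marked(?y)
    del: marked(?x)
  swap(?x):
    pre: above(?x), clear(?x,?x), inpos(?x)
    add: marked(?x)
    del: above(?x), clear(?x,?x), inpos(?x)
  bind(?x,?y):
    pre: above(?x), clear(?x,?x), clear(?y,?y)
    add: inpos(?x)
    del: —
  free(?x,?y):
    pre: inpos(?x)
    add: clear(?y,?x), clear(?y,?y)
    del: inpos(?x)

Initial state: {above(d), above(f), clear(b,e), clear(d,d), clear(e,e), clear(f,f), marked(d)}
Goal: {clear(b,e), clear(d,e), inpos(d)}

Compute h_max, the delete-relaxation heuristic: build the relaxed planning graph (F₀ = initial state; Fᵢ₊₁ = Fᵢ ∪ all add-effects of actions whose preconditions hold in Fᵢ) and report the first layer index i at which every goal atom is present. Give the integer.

F0 = init (7 atoms)
F1 = F0 ∪ {clear(d,b), clear(d,e), clear(d,f), inpos(d), inpos(f), marked(b), marked(e), marked(f)}  (15 atoms)
goal ⊆ F1  ⇒  h_max = 1

1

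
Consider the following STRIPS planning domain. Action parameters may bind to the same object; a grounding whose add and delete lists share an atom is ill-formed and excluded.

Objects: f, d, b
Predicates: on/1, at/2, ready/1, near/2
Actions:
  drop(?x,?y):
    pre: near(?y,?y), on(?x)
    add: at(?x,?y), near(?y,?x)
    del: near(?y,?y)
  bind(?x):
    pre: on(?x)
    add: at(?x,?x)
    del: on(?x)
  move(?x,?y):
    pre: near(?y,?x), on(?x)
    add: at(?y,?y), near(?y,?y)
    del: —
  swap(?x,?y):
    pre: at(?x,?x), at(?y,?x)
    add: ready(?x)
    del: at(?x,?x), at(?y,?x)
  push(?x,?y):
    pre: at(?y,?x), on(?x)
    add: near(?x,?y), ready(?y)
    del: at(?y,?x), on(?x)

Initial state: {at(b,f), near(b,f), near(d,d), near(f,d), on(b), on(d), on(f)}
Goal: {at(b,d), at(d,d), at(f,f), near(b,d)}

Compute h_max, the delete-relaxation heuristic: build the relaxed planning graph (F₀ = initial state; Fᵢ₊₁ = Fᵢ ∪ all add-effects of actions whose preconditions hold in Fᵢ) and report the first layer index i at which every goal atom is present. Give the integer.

2

F0 = init (7 atoms)
F1 = F0 ∪ {at(b,b), at(b,d), at(d,d), at(f,d), at(f,f), near(b,b), near(d,b), near(d,f), near(f,b), near(f,f), ready(b)}  (18 atoms)
F2 = F1 ∪ {at(d,b), at(d,f), at(f,b), near(b,d), ready(d), ready(f)}  (24 atoms)
goal ⊆ F2  ⇒  h_max = 2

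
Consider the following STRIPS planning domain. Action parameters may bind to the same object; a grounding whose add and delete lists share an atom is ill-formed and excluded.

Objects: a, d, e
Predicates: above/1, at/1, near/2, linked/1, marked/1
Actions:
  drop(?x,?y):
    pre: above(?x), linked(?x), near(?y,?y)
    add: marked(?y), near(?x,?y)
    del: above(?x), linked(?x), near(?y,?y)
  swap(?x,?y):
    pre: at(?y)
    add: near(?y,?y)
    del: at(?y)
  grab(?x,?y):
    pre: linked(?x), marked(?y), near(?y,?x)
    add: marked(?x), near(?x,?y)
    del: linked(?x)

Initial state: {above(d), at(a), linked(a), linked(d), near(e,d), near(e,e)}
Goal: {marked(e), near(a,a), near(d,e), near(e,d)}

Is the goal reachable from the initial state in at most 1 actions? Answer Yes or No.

No

1. drop(d,e)  →  {at(a), linked(a), marked(e), near(d,e), near(e,d)}
2. swap(a,a)  →  {linked(a), marked(e), near(a,a), near(d,e), near(e,d)}
optimal plan length = 2; 2 > 1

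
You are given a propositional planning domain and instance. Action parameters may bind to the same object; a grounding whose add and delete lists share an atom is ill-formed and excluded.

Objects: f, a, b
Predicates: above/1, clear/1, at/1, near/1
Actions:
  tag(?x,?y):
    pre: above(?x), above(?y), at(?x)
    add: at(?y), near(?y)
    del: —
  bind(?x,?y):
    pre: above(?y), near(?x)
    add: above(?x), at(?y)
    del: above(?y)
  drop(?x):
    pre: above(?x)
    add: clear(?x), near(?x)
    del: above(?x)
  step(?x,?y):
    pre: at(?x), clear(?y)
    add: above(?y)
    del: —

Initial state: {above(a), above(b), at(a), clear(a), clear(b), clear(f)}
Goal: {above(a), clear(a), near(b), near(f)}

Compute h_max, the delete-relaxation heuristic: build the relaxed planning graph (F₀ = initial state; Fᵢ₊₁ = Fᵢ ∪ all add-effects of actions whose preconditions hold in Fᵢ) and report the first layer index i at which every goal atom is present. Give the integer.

F0 = init (6 atoms)
F1 = F0 ∪ {above(f), at(b), near(a), near(b)}  (10 atoms)
F2 = F1 ∪ {at(f), near(f)}  (12 atoms)
goal ⊆ F2  ⇒  h_max = 2

2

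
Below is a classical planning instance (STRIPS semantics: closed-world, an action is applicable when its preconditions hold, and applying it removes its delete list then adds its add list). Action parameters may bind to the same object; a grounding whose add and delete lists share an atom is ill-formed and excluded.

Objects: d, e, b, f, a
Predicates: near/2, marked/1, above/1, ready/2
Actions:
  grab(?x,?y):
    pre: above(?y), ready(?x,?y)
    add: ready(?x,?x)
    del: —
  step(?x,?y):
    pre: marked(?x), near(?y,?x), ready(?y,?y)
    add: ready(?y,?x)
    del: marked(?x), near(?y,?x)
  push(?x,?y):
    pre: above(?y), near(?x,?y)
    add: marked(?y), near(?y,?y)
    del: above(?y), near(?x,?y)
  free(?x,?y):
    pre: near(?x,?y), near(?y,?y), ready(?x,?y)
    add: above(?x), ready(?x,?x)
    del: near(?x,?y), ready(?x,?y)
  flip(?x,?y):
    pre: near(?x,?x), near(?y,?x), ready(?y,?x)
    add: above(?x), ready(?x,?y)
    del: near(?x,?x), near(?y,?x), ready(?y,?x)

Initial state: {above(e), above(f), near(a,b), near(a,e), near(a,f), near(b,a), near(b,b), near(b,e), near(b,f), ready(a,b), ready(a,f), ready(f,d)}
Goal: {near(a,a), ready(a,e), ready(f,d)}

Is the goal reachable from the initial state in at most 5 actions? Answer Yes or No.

Yes

1. push(b,e)  →  {above(f), marked(e), near(a,b), near(a,e), near(a,f), near(b,a), near(b,b), near(b,f), near(e,e), ready(a,b), ready(a,f), ready(f,d)}
2. free(a,b)  →  {above(a), above(f), marked(e), near(a,e), near(a,f), near(b,a), near(b,b), near(b,f), near(e,e), ready(a,a), ready(a,f), ready(f,d)}
3. step(e,a)  →  {above(a), above(f), near(a,f), near(b,a), near(b,b), near(b,f), near(e,e), ready(a,a), ready(a,e), ready(a,f), ready(f,d)}
4. push(b,a)  →  {above(f), marked(a), near(a,a), near(a,f), near(b,b), near(b,f), near(e,e), ready(a,a), ready(a,e), ready(a,f), ready(f,d)}
optimal plan length = 4; 4 ≤ 5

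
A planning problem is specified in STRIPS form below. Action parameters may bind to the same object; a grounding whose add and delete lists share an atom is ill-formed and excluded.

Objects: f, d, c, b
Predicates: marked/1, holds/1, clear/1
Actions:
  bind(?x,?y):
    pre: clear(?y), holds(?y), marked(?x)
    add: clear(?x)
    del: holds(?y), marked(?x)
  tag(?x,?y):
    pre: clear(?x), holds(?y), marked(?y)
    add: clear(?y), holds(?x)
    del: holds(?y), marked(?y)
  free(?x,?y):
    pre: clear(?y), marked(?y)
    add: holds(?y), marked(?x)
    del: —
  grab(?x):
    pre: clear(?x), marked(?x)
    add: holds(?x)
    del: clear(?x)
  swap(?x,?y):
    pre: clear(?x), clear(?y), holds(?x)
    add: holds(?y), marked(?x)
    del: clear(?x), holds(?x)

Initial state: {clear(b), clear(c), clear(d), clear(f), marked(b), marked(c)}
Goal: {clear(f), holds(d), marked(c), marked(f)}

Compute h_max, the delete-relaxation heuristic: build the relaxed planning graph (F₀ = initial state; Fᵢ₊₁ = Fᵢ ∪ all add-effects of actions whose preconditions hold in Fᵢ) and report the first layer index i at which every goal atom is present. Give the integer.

2

F0 = init (6 atoms)
F1 = F0 ∪ {holds(b), holds(c), marked(d), marked(f)}  (10 atoms)
F2 = F1 ∪ {holds(d), holds(f)}  (12 atoms)
goal ⊆ F2  ⇒  h_max = 2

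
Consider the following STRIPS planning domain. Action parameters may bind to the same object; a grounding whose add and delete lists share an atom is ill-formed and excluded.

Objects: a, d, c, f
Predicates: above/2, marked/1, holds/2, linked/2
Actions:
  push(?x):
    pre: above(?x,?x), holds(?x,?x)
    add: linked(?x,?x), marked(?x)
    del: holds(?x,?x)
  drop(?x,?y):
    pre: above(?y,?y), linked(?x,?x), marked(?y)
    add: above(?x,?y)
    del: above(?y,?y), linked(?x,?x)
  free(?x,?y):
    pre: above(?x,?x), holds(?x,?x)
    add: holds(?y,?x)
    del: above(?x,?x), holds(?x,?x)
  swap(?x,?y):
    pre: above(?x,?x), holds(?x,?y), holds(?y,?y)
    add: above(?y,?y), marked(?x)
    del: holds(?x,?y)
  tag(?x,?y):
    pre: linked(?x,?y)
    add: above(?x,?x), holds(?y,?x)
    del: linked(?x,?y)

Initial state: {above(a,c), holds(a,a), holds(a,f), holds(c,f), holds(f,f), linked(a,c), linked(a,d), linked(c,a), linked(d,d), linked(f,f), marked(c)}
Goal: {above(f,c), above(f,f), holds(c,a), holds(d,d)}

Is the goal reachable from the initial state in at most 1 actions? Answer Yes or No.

1. tag(a,c)  →  {above(a,a), above(a,c), holds(a,a), holds(a,f), holds(c,a), holds(c,f), holds(f,f), linked(a,d), linked(c,a), linked(d,d), linked(f,f), marked(c)}
2. swap(a,f)  →  {above(a,a), above(a,c), above(f,f), holds(a,a), holds(c,a), holds(c,f), holds(f,f), linked(a,d), linked(c,a), linked(d,d), linked(f,f), marked(a), marked(c)}
3. tag(d,d)  →  {above(a,a), above(a,c), above(d,d), above(f,f), holds(a,a), holds(c,a), holds(c,f), holds(d,d), holds(f,f), linked(a,d), linked(c,a), linked(f,f), marked(a), marked(c)}
4. tag(c,a)  →  {above(a,a), above(a,c), above(c,c), above(d,d), above(f,f), holds(a,a), holds(a,c), holds(c,a), holds(c,f), holds(d,d), holds(f,f), linked(a,d), linked(f,f), marked(a), marked(c)}
5. drop(f,c)  →  {above(a,a), above(a,c), above(d,d), above(f,c), above(f,f), holds(a,a), holds(a,c), holds(c,a), holds(c,f), holds(d,d), holds(f,f), linked(a,d), marked(a), marked(c)}
optimal plan length = 5; 5 > 1

No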